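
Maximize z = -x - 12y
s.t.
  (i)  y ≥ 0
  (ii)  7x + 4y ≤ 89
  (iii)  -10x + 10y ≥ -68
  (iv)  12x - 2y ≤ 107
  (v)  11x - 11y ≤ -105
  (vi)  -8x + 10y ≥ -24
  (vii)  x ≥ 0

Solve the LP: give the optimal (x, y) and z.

The binding constraints are 11x - 11y = -105 and x = 0.
Solving simultaneously gives x = 0, y = 105/11.

x = 0, y = 105/11, maximum z = -1260/11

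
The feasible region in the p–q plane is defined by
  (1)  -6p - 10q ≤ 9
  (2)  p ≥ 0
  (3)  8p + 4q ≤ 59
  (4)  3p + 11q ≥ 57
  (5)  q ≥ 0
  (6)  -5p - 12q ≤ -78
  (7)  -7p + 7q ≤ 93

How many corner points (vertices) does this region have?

4

Pairwise boundary intersections that survive every other constraint:
  (0, 13/2)
  (0, 93/7)
  (99/19, 329/76)
  (41/84, 1157/84)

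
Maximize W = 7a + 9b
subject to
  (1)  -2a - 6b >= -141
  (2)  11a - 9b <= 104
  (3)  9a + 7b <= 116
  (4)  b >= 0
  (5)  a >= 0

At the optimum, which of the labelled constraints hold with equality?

(3) and (5)

Vertices and W = 7a + 9b:
  (886/79, 170/79) → W = 7732/79
  (104/11, 0) → W = 728/11
  (0, 116/7) → W = 1044/7
  (0, 0) → W = 0

The maximum is at (0, 116/7). Substituting into each constraint, equality holds for (3) and (5); the remaining constraints have slack.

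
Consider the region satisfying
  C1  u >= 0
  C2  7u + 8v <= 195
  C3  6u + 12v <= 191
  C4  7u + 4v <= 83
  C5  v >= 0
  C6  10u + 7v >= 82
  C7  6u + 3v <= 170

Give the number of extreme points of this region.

5

The feasible vertices (each the meet of two boundaries and inside every other half-plane) are:
  (0, 191/12)
  (0, 82/7)
  (58/15, 839/60)
  (83/7, 0)
  (41/5, 0)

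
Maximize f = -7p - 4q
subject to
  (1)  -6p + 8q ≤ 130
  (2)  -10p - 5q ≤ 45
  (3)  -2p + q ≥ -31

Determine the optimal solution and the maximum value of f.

Corner points and f = -7p - 4q:
  (-101/11, 103/11) → f = 295/11
  (189/5, 223/5) → f = -443
  (11/2, -20) → f = 83/2

p = 11/2, q = -20, maximum f = 83/2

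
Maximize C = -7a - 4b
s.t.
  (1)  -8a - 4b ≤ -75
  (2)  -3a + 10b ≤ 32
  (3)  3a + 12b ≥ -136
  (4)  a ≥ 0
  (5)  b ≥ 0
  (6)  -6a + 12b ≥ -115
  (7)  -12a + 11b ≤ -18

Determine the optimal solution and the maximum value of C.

a = 75/8, b = 0, maximum C = -525/8

Extreme points and C = -7a - 4b:
  (311/46, 481/92) → C = -3139/46
  (75/8, 0) → C = -525/8
  (767/12, 179/8) → C = -6443/12
  (115/6, 0) → C = -805/6

At the optimal vertex, -8a - 4b = -75 and b = 0.
Solving simultaneously gives a = 75/8, b = 0.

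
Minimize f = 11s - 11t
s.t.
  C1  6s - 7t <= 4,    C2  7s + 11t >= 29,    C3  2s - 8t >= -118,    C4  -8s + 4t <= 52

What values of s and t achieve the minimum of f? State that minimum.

Corner points and f = 11s - 11t:
  (247/115, 146/115) → f = 1111/115
  (429/17, 358/17) → f = 781/17
  (-114/29, 149/29) → f = -2893/29
  (1, 15) → f = -154

s = 1, t = 15, minimum f = -154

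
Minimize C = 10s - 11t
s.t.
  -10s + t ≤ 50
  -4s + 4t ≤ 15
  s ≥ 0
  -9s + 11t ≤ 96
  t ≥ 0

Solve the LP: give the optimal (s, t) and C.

s = 219/8, t = 249/8, minimum C = -549/8

Feasible corners and C = 10s - 11t:
  (0, 15/4) → C = -165/4
  (219/8, 249/8) → C = -549/8
  (0, 0) → C = 0
The feasible region is unbounded (it extends along (11, 9), (1, 0)), but C strictly increases along every unbounded feasible direction, so there is no improving ray and the minimum is attained at a vertex.

The binding constraints are -4s + 4t = 15 and -9s + 11t = 96.
Solving simultaneously gives s = 219/8, t = 249/8.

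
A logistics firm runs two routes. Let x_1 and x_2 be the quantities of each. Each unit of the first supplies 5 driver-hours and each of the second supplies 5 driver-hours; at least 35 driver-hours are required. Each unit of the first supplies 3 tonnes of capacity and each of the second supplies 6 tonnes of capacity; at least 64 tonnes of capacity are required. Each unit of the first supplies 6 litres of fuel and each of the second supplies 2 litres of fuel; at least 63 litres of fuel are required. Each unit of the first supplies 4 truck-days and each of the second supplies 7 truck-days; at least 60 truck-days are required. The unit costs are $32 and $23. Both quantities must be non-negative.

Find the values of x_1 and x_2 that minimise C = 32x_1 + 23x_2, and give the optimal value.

Extreme points and C = 32x_1 + 23x_2:
  (0, 63/2) → C = 1449/2
  (64/3, 0) → C = 2048/3
  (25/3, 13/2) → C = 2497/6
The feasible region is unbounded (it extends along (0, 1), (1, 0)), but C strictly increases along every unbounded feasible direction, so there is no improving ray and the minimum is attained at a vertex.

At the optimal vertex, 3x_1 + 6x_2 = 64 and 6x_1 + 2x_2 = 63.
Solving simultaneously gives x_1 = 25/3, x_2 = 13/2.

x_1 = 25/3, x_2 = 13/2, minimum C = 2497/6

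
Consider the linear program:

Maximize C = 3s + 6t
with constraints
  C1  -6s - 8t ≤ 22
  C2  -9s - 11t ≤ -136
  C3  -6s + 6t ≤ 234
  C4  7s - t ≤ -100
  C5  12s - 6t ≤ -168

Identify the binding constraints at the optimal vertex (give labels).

Vertices and C = 3s + 6t:
  (-293/20, 487/20) → C = 2043/20
  (-482/43, 926/43) → C = 4110/43
  (-61/6, 173/6) → C = 285/2

The maximum is at (-61/6, 173/6). Substituting into each constraint, equality holds for C3 and C4; the remaining constraints have slack.

C3 and C4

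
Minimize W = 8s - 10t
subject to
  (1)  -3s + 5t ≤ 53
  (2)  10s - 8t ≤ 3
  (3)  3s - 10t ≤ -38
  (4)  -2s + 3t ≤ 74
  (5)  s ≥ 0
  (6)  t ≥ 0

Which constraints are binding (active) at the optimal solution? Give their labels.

(1) and (5)

Corner points and W = 8s - 10t:
  (439/26, 539/26) → W = -939/13
  (0, 53/5) → W = -106
  (167/38, 389/76) → W = -609/38
  (0, 19/5) → W = -38

The minimum is at (0, 53/5). Substituting into each constraint, equality holds for (1) and (5); the remaining constraints have slack.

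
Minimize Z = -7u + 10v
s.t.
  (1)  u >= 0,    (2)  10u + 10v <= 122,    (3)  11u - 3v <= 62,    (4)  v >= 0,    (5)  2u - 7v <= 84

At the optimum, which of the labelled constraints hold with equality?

Feasible corners and Z = -7u + 10v:
  (0, 61/5) → Z = 122
  (0, 0) → Z = 0
  (493/70, 361/70) → Z = 159/70
  (62/11, 0) → Z = -434/11

The minimum is at (62/11, 0). Substituting into each constraint, equality holds for (3) and (4); the remaining constraints have slack.

(3) and (4)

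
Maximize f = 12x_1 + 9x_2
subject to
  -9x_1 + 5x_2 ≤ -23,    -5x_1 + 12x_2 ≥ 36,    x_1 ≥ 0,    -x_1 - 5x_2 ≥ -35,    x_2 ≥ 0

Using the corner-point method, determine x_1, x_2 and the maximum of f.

x_1 = 240/37, x_2 = 211/37, maximum f = 4779/37

Corner points and f = 12x_1 + 9x_2:
  (456/83, 439/83) → f = 9423/83
  (29/5, 146/25) → f = 3054/25
  (240/37, 211/37) → f = 4779/37

At the optimal vertex, -5x_1 + 12x_2 = 36 and -x_1 - 5x_2 = -35.
Solving simultaneously gives x_1 = 240/37, x_2 = 211/37.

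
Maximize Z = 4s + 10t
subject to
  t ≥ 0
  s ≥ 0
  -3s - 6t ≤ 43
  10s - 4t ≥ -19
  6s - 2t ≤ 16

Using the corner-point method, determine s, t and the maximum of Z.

s = 51/2, t = 137/2, maximum Z = 787

Vertices and Z = 4s + 10t:
  (0, 0) → Z = 0
  (8/3, 0) → Z = 32/3
  (0, 19/4) → Z = 95/2
  (51/2, 137/2) → Z = 787

At the optimal vertex, 10s - 4t = -19 and 6s - 2t = 16.
Solving simultaneously gives s = 51/2, t = 137/2.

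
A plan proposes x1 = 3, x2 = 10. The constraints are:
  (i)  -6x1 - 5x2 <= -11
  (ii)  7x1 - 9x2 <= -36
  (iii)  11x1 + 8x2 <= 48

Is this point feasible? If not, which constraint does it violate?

Constraint (iii): 11x1 + 8x2 = 113, which is not ≤ 48. All other constraints are satisfied.

not feasible — violates (iii)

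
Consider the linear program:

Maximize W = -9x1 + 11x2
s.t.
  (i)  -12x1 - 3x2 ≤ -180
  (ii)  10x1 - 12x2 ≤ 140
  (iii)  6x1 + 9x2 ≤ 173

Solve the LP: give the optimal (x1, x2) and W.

Feasible corners and W = -9x1 + 11x2:
  (430/29, 20/29) → W = -3650/29
  (367/30, 166/15) → W = 349/30
  (556/27, 445/81) → W = -10117/81

x1 = 367/30, x2 = 166/15, maximum W = 349/30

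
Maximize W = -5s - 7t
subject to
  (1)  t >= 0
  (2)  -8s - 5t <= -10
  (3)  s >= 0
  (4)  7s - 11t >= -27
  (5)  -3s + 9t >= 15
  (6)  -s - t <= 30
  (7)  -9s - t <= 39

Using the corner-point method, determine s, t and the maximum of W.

Feasible corners and W = -5s - 7t:
  (0, 2) → W = -14
  (5/29, 50/29) → W = -375/29
  (0, 27/11) → W = -189/11
The feasible region is unbounded (it extends along (11, 7), (3, 1)), but W strictly decreases along every unbounded feasible direction, so there is no improving ray and the maximum is attained at a vertex.

At the optimal vertex, -8s - 5t = -10 and -3s + 9t = 15.
Solving simultaneously gives s = 5/29, t = 50/29.

s = 5/29, t = 50/29, maximum W = -375/29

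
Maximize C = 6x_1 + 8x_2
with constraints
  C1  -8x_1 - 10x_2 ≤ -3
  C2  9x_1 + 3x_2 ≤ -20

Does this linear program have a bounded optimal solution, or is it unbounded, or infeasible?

From the feasible point (-19/6, 17/6), moving in the direction (-3, 9) keeps every constraint satisfied while C increases without bound.

unbounded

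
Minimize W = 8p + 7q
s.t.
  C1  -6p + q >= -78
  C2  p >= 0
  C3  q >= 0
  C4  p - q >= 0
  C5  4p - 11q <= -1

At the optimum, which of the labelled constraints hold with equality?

C4 and C5

Vertices and W = 8p + 7q:
  (78/5, 78/5) → W = 234
  (859/62, 159/31) → W = 4549/31
  (1/7, 1/7) → W = 15/7

The minimum is at (1/7, 1/7). Substituting into each constraint, equality holds for C4 and C5; the remaining constraints have slack.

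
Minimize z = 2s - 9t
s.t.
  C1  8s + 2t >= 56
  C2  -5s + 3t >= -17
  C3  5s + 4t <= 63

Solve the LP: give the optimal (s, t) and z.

s = 49/11, t = 112/11, minimum z = -910/11

Feasible corners and z = 2s - 9t:
  (101/17, 72/17) → z = -446/17
  (49/11, 112/11) → z = -910/11
  (257/35, 46/7) → z = -1556/35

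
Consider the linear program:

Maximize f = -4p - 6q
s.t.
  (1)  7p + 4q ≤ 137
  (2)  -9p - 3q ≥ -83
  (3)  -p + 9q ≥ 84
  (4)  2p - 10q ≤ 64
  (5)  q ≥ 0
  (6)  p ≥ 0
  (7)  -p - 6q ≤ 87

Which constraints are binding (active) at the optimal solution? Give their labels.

(3) and (6)

Vertices and f = -4p - 6q:
  (165/28, 839/84) → f = -167/2
  (0, 83/3) → f = -166
  (0, 28/3) → f = -56

The maximum is at (0, 28/3). Substituting into each constraint, equality holds for (3) and (6); the remaining constraints have slack.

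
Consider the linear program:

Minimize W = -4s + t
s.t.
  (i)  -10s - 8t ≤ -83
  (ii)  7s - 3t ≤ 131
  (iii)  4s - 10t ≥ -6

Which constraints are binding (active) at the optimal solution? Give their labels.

(ii) and (iii)

Extreme points and W = -4s + t:
  (1297/86, -729/86) → W = -5917/86
  (391/66, 98/33) → W = -228/11
  (664/29, 283/29) → W = -2373/29

The minimum is at (664/29, 283/29). Substituting into each constraint, equality holds for (ii) and (iii); the remaining constraints have slack.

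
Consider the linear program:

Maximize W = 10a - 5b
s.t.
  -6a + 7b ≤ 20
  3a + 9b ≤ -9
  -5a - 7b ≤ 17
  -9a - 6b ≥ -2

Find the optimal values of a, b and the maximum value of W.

a = 116/33, b = -163/33, maximum W = 1975/33

Extreme points and W = 10a - 5b:
  (-81/25, 2/25) → W = -164/5
  (-37/11, -2/77) → W = -2580/77
  (8/7, -29/21) → W = 55/3
  (116/33, -163/33) → W = 1975/33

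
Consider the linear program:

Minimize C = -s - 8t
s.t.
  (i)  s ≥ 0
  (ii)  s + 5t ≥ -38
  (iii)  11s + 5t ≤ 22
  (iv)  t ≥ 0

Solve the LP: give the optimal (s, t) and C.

s = 0, t = 22/5, minimum C = -176/5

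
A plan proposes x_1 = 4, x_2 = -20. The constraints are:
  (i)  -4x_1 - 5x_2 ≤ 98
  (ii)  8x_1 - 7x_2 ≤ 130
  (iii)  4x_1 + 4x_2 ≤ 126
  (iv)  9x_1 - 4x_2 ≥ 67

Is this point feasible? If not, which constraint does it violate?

Constraint (ii): 8x_1 - 7x_2 = 172, which is not ≤ 130. All other constraints are satisfied.

not feasible — violates (ii)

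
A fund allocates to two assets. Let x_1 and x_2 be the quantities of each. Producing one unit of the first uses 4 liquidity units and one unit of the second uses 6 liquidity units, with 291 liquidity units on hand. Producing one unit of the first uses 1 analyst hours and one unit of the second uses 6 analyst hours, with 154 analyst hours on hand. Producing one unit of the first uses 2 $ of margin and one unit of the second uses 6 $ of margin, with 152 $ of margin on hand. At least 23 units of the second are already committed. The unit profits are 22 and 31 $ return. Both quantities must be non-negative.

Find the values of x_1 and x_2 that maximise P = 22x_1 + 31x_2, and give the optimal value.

x_1 = 7, x_2 = 23, maximum P = 867

Corner points and P = 22x_1 + 31x_2:
  (0, 76/3) → P = 2356/3
  (0, 23) → P = 713
  (7, 23) → P = 867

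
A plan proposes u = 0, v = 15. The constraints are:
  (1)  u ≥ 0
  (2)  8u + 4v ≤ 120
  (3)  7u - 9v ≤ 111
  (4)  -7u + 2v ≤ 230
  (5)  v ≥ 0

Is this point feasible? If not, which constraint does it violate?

feasible

(1): 0 ≥ 0 ✓
(2): 60 ≤ 120 ✓
(3): -135 ≤ 111 ✓
(4): 30 ≤ 230 ✓
(5): 15 ≥ 0 ✓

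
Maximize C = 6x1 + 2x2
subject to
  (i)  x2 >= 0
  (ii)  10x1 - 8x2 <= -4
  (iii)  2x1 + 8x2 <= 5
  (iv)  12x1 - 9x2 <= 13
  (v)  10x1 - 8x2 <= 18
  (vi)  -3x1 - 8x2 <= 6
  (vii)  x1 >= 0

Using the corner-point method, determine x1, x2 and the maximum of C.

x1 = 1/12, x2 = 29/48, maximum C = 41/24

Feasible corners and C = 6x1 + 2x2:
  (1/12, 29/48) → C = 41/24
  (0, 1/2) → C = 1
  (0, 5/8) → C = 5/4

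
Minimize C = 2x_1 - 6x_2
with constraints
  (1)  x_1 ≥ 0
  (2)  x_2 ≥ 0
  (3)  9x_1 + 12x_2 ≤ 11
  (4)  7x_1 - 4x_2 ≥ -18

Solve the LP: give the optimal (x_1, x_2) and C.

x_1 = 0, x_2 = 11/12, minimum C = -11/2

Vertices and C = 2x_1 - 6x_2:
  (0, 0) → C = 0
  (0, 11/12) → C = -11/2
  (11/9, 0) → C = 22/9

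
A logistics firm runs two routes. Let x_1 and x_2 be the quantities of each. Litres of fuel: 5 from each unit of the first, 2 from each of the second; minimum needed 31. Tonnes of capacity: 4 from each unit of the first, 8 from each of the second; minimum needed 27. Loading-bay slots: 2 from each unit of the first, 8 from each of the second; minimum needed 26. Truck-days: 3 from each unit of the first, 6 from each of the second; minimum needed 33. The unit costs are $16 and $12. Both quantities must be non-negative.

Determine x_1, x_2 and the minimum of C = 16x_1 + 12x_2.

x_1 = 5, x_2 = 3, minimum C = 116

Feasible corners and C = 16x_1 + 12x_2:
  (0, 31/2) → C = 186
  (13, 0) → C = 208
  (5, 3) → C = 116
  (9, 1) → C = 156
The feasible region is unbounded (it extends along (0, 1), (1, 0)), but C strictly increases along every unbounded feasible direction, so there is no improving ray and the minimum is attained at a vertex.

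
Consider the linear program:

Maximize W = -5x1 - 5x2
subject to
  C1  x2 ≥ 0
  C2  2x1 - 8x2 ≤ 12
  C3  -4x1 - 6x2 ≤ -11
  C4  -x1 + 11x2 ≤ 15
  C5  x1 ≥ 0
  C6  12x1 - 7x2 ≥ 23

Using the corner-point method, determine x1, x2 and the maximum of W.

x1 = 43/20, x2 = 2/5, maximum W = -51/4

Feasible corners and W = -5x1 - 5x2:
  (6, 0) → W = -30
  (11/4, 0) → W = -55/4
  (18, 3) → W = -105
  (43/20, 2/5) → W = -51/4
  (358/125, 203/125) → W = -561/25

At the optimal vertex, -4x1 - 6x2 = -11 and 12x1 - 7x2 = 23.
Solving simultaneously gives x1 = 43/20, x2 = 2/5.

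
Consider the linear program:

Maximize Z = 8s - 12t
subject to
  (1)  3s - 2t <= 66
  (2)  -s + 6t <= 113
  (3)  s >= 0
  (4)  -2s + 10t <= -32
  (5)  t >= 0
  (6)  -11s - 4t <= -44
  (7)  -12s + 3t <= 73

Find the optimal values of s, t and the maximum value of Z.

Corner points and Z = 8s - 12t:
  (298/13, 18/13) → Z = 2168/13
  (22, 0) → Z = 176
  (16, 0) → Z = 128

At the optimal vertex, 3s - 2t = 66 and t = 0.
Solving simultaneously gives s = 22, t = 0.

s = 22, t = 0, maximum Z = 176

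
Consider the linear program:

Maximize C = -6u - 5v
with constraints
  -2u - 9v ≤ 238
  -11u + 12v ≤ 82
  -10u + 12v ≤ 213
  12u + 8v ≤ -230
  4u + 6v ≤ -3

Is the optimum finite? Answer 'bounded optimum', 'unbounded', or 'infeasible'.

bounded optimum

Feasible corners and C = -6u - 5v:
  (-1198/41, -818/41) → C = 11278/41
  (-83/46, -599/23) → C = 3244/23
  (-427/29, -773/116) → C = 14113/116
The feasible region has finitely many vertices and no improving ray; the maximum is 11278/41 at (-1198/41, -818/41).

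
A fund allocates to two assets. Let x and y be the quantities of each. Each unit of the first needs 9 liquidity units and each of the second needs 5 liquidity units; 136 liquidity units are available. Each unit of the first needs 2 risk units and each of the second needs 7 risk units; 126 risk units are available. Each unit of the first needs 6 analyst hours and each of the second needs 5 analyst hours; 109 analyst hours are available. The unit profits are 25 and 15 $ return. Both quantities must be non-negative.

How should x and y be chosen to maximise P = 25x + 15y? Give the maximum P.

x = 9, y = 11, maximum P = 390

Extreme points and P = 25x + 15y:
  (0, 0) → P = 0
  (0, 18) → P = 270
  (136/9, 0) → P = 3400/9
  (9, 11) → P = 390
  (133/32, 269/16) → P = 11395/32

At the optimal vertex, 9x + 5y = 136 and 6x + 5y = 109.
Solving simultaneously gives x = 9, y = 11.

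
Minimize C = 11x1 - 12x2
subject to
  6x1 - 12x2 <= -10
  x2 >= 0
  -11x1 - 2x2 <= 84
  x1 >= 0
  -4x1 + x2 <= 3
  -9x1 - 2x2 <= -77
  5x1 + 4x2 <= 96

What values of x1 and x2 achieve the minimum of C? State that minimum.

x1 = 58/13, x2 = 479/26, minimum C = -172

Vertices and C = 11x1 - 12x2:
  (113/15, 23/5) → C = 83/3
  (278/21, 313/42) → C = 1180/21
  (58/13, 479/26) → C = -172

At the optimal vertex, -9x1 - 2x2 = -77 and 5x1 + 4x2 = 96.
Solving simultaneously gives x1 = 58/13, x2 = 479/26.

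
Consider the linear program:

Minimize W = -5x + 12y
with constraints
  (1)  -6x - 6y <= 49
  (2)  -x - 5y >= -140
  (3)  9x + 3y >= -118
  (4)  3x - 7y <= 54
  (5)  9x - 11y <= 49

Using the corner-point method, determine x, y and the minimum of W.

x = -49/24, y = -49/8, minimum W = -1519/24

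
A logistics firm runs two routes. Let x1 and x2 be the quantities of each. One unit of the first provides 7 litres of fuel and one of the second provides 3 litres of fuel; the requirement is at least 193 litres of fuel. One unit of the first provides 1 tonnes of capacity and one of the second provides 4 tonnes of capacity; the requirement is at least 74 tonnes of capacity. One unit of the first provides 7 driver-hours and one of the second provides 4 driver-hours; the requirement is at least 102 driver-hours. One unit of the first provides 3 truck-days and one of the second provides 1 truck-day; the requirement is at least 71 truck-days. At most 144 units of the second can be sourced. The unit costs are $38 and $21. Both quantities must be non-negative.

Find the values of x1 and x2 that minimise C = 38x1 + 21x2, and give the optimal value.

x1 = 22, x2 = 13, minimum C = 1109

Feasible corners and C = 38x1 + 21x2:
  (0, 71) → C = 1491
  (0, 144) → C = 3024
  (74, 0) → C = 2812
  (22, 13) → C = 1109
  (10, 41) → C = 1241
The feasible region is unbounded (it extends along (1, 0)), but C strictly increases along every unbounded feasible direction, so there is no improving ray and the minimum is attained at a vertex.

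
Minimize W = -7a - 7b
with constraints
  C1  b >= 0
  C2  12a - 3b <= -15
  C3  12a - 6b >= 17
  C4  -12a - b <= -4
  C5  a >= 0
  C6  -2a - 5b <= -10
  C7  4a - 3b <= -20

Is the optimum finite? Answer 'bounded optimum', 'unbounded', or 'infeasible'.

infeasible

The boundaries 12a - 3b = -15 and 4a - 3b = -20 meet at (5/8, 15/2), but that point violates 12a - 6b ≥ 17. Every candidate vertex is excluded by some other constraint, so the feasible region is empty.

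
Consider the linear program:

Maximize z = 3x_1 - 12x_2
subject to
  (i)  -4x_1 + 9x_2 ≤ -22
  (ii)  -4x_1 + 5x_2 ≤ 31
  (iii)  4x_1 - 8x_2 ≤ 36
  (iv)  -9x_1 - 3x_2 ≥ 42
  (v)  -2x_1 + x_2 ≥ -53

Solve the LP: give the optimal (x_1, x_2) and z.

At the optimal vertex, -4x_1 + 5x_2 = 31 and 4x_1 - 8x_2 = 36.
Solving simultaneously gives x_1 = -107/3, x_2 = -67/3.

x_1 = -107/3, x_2 = -67/3, maximum z = 161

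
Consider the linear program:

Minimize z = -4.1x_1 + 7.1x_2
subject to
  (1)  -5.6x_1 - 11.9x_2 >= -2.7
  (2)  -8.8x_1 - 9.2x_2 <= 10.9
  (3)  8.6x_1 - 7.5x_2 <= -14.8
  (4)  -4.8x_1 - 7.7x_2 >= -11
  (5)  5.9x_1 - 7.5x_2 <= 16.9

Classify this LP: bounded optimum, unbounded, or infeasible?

bounded optimum

Extreme points and z = -4.1x_1 + 7.1x_2:
  (-3091/1064, 212/133) → z = 247147/10640
  (-15587/14434, 5305/7217) → z = 198911/20620
  (-21791/14512, 1825/7256) → z = 1152581/145120
The feasible region has finitely many vertices and no improving ray; the minimum is 1152581/145120 at (-21791/14512, 1825/7256).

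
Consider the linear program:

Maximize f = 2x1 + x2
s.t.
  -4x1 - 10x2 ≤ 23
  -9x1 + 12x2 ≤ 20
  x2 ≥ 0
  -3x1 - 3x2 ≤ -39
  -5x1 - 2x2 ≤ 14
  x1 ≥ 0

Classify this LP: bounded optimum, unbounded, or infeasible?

unbounded

From the feasible point (136/21, 137/21), moving in the direction (12, 9) keeps every constraint satisfied while f increases without bound.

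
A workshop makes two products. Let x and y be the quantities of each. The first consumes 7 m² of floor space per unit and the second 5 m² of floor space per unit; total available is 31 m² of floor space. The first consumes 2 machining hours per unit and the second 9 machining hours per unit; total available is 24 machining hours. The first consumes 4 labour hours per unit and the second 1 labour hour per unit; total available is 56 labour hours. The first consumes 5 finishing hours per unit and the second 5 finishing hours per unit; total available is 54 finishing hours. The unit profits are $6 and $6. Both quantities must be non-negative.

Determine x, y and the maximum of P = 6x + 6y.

x = 3, y = 2, maximum P = 30

Vertices and P = 6x + 6y:
  (0, 0) → P = 0
  (0, 8/3) → P = 16
  (31/7, 0) → P = 186/7
  (3, 2) → P = 30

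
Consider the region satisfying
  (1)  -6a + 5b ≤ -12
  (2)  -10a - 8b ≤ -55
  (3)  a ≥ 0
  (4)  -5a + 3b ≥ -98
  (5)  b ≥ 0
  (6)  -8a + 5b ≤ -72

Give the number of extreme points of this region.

Of the 15 pairwise boundary intersections, those satisfying every inequality are:
  (454/7, 528/7)
  (30, 168/5)
  (98/5, 0)
  (9, 0)

4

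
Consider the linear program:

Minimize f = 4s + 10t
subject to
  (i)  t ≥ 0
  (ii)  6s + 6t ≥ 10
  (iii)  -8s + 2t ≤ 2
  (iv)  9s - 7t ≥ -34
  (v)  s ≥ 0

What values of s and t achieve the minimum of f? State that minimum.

Feasible corners and f = 4s + 10t:
  (5/3, 0) → f = 20/3
  (2/15, 23/15) → f = 238/15
  (27/19, 127/19) → f = 1378/19
The feasible region is unbounded (it extends along (7, 9), (1, 0)), but f strictly increases along every unbounded feasible direction, so there is no improving ray and the minimum is attained at a vertex.

The binding constraints are t = 0 and 6s + 6t = 10.
Solving simultaneously gives s = 5/3, t = 0.

s = 5/3, t = 0, minimum f = 20/3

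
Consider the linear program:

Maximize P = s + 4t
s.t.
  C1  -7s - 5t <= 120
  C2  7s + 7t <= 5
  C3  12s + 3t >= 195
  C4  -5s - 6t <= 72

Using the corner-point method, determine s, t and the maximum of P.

Corner points and P = s + 4t:
  (150/7, -145/7) → P = -430/7
  (534/7, -529/7) → P = -226
  (462/19, -613/19) → P = -1990/19

At the optimal vertex, 7s + 7t = 5 and 12s + 3t = 195.
Solving simultaneously gives s = 150/7, t = -145/7.

s = 150/7, t = -145/7, maximum P = -430/7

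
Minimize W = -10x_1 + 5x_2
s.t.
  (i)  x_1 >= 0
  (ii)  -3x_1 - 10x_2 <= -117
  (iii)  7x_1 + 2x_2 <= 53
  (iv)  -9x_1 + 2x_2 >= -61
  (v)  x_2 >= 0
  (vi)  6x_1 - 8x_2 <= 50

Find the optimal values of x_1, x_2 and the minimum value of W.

x_1 = 37/8, x_2 = 165/16, minimum W = 85/16

Vertices and W = -10x_1 + 5x_2:
  (0, 117/10) → W = 117/2
  (0, 53/2) → W = 265/2
  (37/8, 165/16) → W = 85/16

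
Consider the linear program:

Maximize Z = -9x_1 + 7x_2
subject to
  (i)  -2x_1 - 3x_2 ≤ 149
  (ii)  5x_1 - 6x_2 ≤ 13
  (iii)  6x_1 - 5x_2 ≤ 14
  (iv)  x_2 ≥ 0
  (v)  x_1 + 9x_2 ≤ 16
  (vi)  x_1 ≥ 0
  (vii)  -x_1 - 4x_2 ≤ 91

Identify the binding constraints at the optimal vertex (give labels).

(v) and (vi)

Vertices and Z = -9x_1 + 7x_2:
  (7/3, 0) → Z = -21
  (206/59, 82/59) → Z = -1280/59
  (0, 0) → Z = 0
  (0, 16/9) → Z = 112/9

The maximum is at (0, 16/9). Substituting into each constraint, equality holds for (v) and (vi); the remaining constraints have slack.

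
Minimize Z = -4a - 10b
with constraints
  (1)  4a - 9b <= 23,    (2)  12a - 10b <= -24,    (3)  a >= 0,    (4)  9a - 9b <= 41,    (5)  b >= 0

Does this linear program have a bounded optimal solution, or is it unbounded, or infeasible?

From the feasible point (0, 12/5), moving in the direction (0, 1) keeps every constraint satisfied while Z decreases without bound.

unbounded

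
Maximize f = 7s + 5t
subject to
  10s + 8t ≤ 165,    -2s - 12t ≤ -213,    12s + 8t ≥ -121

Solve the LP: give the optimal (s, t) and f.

Vertices and f = 7s + 5t:
  (69/26, 225/13) → f = 2733/26
  (-143, 1595/8) → f = -33/8
  (-789/32, 1399/64) → f = -4051/64

The binding constraints are 10s + 8t = 165 and -2s - 12t = -213.
Solving simultaneously gives s = 69/26, t = 225/13.

s = 69/26, t = 225/13, maximum f = 2733/26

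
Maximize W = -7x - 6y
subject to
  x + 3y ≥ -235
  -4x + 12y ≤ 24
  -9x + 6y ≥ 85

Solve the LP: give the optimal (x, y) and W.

Corner points and W = -7x - 6y:
  (-241/2, -229/6) → W = 2145/2
  (-555/11, -2030/33) → W = 7945/11
  (-73/7, -31/21) → W = 573/7

The binding constraints are x + 3y = -235 and -4x + 12y = 24.
Solving simultaneously gives x = -241/2, y = -229/6.

x = -241/2, y = -229/6, maximum W = 2145/2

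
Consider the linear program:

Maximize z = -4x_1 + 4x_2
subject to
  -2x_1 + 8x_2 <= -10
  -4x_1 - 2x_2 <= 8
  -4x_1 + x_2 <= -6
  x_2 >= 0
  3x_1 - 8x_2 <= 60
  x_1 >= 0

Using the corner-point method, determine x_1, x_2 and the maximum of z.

x_1 = 5, x_2 = 0, maximum z = -20

Extreme points and z = -4x_1 + 4x_2:
  (5, 0) → z = -20
  (50, 45/4) → z = -155
  (20, 0) → z = -80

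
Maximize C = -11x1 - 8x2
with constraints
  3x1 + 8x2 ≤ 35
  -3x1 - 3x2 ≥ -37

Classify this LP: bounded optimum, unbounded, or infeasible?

unbounded

From the feasible point (191/15, -2/5), moving in the direction (-8, 3) keeps every constraint satisfied while C increases without bound.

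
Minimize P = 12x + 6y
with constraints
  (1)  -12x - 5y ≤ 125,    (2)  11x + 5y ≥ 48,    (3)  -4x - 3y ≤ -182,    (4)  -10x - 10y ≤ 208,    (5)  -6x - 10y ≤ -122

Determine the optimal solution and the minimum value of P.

x = -766/13, y = 1810/13, minimum P = 1668/13

Extreme points and P = 12x + 6y:
  (-173, 1951/5) → P = 1326/5
  (-766/13, 1810/13) → P = 1668/13
  (727/11, -302/11) → P = 6912/11
The feasible region is unbounded (it extends along (5, -3), (-5, 12)), but P strictly increases along every unbounded feasible direction, so there is no improving ray and the minimum is attained at a vertex.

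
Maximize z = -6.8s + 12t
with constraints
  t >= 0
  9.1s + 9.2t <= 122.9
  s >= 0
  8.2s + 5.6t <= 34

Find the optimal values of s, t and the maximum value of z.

Vertices and z = -6.8s + 12t:
  (0, 0) → z = 0
  (170/41, 0) → z = -1156/41
  (0, 85/14) → z = 510/7

s = 0, t = 85/14, maximum z = 510/7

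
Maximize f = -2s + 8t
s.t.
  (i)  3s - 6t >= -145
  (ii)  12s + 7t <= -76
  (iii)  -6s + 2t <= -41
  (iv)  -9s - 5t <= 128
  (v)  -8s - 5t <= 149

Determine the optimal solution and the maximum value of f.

Vertices and f = -2s + 8t:
  (45/22, -158/11) → f = -119
  (663/4, -295) → f = -5383/2
  (-17/16, -379/16) → f = -1499/8
  (21, -317/5) → f = -2746/5

The optimum lies where 12s + 7t = -76 and -6s + 2t = -41.
Solving simultaneously gives s = 45/22, t = -158/11.

s = 45/22, t = -158/11, maximum f = -119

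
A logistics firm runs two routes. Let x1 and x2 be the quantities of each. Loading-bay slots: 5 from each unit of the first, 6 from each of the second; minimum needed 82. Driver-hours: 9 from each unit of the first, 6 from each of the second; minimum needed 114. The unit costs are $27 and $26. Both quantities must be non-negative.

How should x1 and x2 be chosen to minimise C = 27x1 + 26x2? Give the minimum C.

Corner points and C = 27x1 + 26x2:
  (0, 19) → C = 494
  (82/5, 0) → C = 2214/5
  (8, 7) → C = 398
The feasible region is unbounded (it extends along (0, 1), (1, 0)), but C strictly increases along every unbounded feasible direction, so there is no improving ray and the minimum is attained at a vertex.

At the optimal vertex, 5x1 + 6x2 = 82 and 9x1 + 6x2 = 114.
Solving simultaneously gives x1 = 8, x2 = 7.

x1 = 8, x2 = 7, minimum C = 398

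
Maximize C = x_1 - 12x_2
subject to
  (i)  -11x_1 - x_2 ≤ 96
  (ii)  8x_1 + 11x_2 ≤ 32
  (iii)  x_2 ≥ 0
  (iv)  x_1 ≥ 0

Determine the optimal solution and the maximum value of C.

x_1 = 4, x_2 = 0, maximum C = 4

Vertices and C = x_1 - 12x_2:
  (4, 0) → C = 4
  (0, 32/11) → C = -384/11
  (0, 0) → C = 0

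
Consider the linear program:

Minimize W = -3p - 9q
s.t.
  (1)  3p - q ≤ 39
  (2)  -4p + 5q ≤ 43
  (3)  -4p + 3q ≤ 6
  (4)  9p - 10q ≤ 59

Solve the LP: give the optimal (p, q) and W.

The optimum lies where 3p - q = 39 and -4p + 5q = 43.
Solving simultaneously gives p = 238/11, q = 285/11.

p = 238/11, q = 285/11, minimum W = -3279/11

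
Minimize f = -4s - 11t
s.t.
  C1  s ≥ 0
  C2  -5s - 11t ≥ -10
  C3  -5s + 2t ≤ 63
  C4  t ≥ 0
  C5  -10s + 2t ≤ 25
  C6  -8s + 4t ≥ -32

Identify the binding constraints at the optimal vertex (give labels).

Feasible corners and f = -4s - 11t:
  (0, 10/11) → f = -10
  (0, 0) → f = 0
  (2, 0) → f = -8

The minimum is at (0, 10/11). Substituting into each constraint, equality holds for C1 and C2; the remaining constraints have slack.

C1 and C2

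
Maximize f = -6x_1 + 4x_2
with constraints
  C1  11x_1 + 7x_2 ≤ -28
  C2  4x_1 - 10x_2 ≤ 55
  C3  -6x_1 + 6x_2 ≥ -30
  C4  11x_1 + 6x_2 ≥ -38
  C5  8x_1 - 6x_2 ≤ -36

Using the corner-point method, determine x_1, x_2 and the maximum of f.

Extreme points and f = -6x_1 + 4x_2:
  (-98/11, 10) → f = 1028/11
  (-210/61, 86/61) → f = 1604/61
  (-74/19, 46/57) → f = 1516/57

At the optimal vertex, 11x_1 + 7x_2 = -28 and 11x_1 + 6x_2 = -38.
Solving simultaneously gives x_1 = -98/11, x_2 = 10.

x_1 = -98/11, x_2 = 10, maximum f = 1028/11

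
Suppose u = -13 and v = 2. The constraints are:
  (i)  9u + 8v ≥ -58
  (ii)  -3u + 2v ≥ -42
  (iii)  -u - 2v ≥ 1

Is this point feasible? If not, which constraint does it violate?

Constraint (i): 9u + 8v = -101, which is not ≥ -58. All other constraints are satisfied.

not feasible — violates (i)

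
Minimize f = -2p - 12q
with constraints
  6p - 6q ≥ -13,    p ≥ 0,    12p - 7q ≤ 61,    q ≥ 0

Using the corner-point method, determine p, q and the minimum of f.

p = 457/30, q = 87/5, minimum f = -3589/15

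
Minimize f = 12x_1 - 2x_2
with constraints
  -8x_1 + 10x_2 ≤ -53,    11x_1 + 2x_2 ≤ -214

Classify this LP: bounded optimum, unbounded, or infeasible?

unbounded

From the feasible point (-113/7, -255/14), moving in the direction (-10, -8) keeps every constraint satisfied while f decreases without bound.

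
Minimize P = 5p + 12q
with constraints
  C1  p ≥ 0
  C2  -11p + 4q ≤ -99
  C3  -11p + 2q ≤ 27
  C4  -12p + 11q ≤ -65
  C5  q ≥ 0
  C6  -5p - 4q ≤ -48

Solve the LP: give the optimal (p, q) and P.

Vertices and P = 5p + 12q:
  (829/73, 473/73) → P = 9821/73
  (147/16, 33/64) → P = 417/8
  (48/5, 0) → P = 48
The feasible region is unbounded (it extends along (11, 12), (1, 0)), but P strictly increases along every unbounded feasible direction, so there is no improving ray and the minimum is attained at a vertex.

The binding constraints are q = 0 and -5p - 4q = -48.
Solving simultaneously gives p = 48/5, q = 0.

p = 48/5, q = 0, minimum P = 48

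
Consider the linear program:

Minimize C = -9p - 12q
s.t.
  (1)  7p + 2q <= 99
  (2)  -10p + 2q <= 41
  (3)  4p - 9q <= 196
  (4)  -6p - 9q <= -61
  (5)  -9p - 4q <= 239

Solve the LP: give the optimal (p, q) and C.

p = 58/17, q = 1277/34, minimum C = -8184/17

Extreme points and C = -9p - 12q:
  (58/17, 1277/34) → C = -8184/17
  (769/51, -167/51) → C = -1639/17
  (-247/102, 428/51) → C = -2683/34

The optimum lies where 7p + 2q = 99 and -10p + 2q = 41.
Solving simultaneously gives p = 58/17, q = 1277/34.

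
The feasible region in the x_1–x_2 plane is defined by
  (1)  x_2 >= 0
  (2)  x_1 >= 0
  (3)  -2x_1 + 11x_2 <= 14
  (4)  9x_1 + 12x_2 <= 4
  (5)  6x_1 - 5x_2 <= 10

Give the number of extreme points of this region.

3

Pairwise boundary intersections that survive every other constraint:
  (0, 0)
  (4/9, 0)
  (0, 1/3)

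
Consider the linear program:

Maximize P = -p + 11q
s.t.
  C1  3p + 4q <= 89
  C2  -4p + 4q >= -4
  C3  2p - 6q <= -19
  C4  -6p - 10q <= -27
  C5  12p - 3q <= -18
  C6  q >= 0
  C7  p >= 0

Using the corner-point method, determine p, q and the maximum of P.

p = 0, q = 89/4, maximum P = 979/4

Vertices and P = -p + 11q:
  (65/19, 374/19) → P = 4049/19
  (0, 89/4) → P = 979/4
  (0, 6) → P = 66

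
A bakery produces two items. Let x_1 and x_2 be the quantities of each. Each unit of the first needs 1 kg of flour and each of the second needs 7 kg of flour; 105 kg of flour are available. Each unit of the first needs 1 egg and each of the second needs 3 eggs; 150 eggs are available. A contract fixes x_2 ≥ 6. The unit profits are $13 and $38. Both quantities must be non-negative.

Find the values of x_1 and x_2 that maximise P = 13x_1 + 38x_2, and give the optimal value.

Extreme points and P = 13x_1 + 38x_2:
  (0, 15) → P = 570
  (0, 6) → P = 228
  (63, 6) → P = 1047

The binding constraints are x_1 + 7x_2 = 105 and x_2 = 6.
Solving simultaneously gives x_1 = 63, x_2 = 6.

x_1 = 63, x_2 = 6, maximum P = 1047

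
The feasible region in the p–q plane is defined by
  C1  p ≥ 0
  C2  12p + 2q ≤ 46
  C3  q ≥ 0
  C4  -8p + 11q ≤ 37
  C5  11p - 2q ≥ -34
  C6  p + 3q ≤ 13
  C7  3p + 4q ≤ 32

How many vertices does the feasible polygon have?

The feasible vertices (each the meet of two boundaries and inside every other half-plane) are:
  (0, 0)
  (0, 37/11)
  (23/6, 0)
  (56/17, 55/17)
  (32/35, 141/35)

5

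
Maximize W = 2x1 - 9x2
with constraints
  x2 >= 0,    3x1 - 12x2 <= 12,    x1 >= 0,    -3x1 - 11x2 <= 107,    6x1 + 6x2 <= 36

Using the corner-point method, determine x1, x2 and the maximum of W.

Corner points and W = 2x1 - 9x2:
  (4, 0) → W = 8
  (0, 0) → W = 0
  (28/5, 2/5) → W = 38/5
  (0, 6) → W = -54

x1 = 4, x2 = 0, maximum W = 8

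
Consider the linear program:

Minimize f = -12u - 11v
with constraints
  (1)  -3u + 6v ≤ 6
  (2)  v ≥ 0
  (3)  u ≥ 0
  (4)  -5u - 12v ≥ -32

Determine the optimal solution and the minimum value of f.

Extreme points and f = -12u - 11v:
  (0, 1) → f = -11
  (20/11, 21/11) → f = -471/11
  (0, 0) → f = 0
  (32/5, 0) → f = -384/5

At the optimal vertex, v = 0 and -5u - 12v = -32.
Solving simultaneously gives u = 32/5, v = 0.

u = 32/5, v = 0, minimum f = -384/5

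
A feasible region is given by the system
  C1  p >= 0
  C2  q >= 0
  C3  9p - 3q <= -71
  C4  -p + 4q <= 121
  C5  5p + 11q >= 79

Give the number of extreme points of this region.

Intersecting each pair of boundary lines and keeping only the points that satisfy every inequality leaves:
  (0, 71/3)
  (0, 121/4)
  (79/33, 1018/33)

3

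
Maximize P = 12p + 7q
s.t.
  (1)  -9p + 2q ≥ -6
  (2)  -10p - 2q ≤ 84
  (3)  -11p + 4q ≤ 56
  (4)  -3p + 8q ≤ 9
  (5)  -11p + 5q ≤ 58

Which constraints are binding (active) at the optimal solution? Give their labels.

(1) and (4)

Vertices and P = 12p + 7q:
  (-78/19, -408/19) → P = -3792/19
  (1, 3/2) → P = 45/2
  (-224/31, -182/31) → P = -3962/31
  (-103/19, -69/76) → P = -5427/76

The maximum is at (1, 3/2). Substituting into each constraint, equality holds for (1) and (4); the remaining constraints have slack.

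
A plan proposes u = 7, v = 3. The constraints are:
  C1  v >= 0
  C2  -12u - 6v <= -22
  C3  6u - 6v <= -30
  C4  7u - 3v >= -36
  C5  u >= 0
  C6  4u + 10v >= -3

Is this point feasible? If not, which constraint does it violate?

Constraint C3: 6u - 6v = 24, which is not ≤ -30. All other constraints are satisfied.

not feasible — violates C3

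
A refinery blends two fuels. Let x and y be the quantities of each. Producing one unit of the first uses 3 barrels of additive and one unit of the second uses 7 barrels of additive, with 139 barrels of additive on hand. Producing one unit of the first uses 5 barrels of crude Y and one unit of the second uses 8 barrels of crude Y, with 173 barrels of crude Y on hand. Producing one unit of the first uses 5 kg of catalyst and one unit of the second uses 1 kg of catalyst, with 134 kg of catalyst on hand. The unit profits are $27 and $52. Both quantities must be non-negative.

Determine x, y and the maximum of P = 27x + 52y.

x = 9, y = 16, maximum P = 1075

Feasible corners and P = 27x + 52y:
  (0, 0) → P = 0
  (0, 139/7) → P = 7228/7
  (134/5, 0) → P = 3618/5
  (9, 16) → P = 1075
  (899/35, 39/7) → P = 34413/35

The binding constraints are 3x + 7y = 139 and 5x + 8y = 173.
Solving simultaneously gives x = 9, y = 16.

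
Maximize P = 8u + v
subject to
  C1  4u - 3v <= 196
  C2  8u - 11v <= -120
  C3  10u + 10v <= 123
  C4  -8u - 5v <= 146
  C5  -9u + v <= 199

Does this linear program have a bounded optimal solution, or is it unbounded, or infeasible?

bounded optimum

Corner points and P = 8u + v:
  (153/190, 1092/95) → P = 1704/95
  (-1103/64, -13/8) → P = -279/2
  (-1867/100, 3097/100) → P = -11839/100
  (-1141/53, 278/53) → P = -8850/53
The feasible region has finitely many vertices and no improving ray; the maximum is 1704/95 at (153/190, 1092/95).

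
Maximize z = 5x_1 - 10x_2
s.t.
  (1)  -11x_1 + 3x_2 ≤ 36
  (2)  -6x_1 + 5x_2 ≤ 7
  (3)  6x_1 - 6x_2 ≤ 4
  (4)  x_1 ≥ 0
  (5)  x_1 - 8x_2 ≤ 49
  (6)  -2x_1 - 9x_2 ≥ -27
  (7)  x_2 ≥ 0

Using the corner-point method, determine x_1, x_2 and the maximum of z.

Feasible corners and z = 5x_1 - 10x_2:
  (0, 7/5) → z = -14
  (9/8, 11/4) → z = -175/8
  (3, 7/3) → z = -25/3
  (2/3, 0) → z = 10/3
  (0, 0) → z = 0

x_1 = 2/3, x_2 = 0, maximum z = 10/3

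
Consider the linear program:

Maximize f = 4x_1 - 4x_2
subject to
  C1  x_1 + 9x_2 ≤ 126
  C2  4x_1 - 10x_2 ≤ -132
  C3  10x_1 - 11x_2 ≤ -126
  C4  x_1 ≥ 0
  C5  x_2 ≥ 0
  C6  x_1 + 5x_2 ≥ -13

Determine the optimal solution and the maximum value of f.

x_1 = 36/23, x_2 = 318/23, maximum f = -1128/23

Feasible corners and f = 4x_1 - 4x_2:
  (36/23, 318/23) → f = -1128/23
  (0, 14) → f = -56
  (0, 66/5) → f = -264/5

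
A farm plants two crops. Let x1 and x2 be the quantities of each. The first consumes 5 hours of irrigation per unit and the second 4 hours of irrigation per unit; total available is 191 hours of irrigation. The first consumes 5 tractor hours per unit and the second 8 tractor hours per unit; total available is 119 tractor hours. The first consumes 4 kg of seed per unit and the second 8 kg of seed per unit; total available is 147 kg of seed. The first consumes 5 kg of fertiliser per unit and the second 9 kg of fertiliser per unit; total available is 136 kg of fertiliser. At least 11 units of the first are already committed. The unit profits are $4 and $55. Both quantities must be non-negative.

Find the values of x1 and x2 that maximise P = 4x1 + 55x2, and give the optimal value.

Feasible corners and P = 4x1 + 55x2:
  (119/5, 0) → P = 476/5
  (11, 0) → P = 44
  (11, 8) → P = 484

At the optimal vertex, 5x1 + 8x2 = 119 and x1 = 11.
Solving simultaneously gives x1 = 11, x2 = 8.

x1 = 11, x2 = 8, maximum P = 484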